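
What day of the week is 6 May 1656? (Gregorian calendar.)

Doomsday rule: the anchor day for the 1600s is Tuesday. For year 56: 56÷12 = 4 r 8, and 8÷4 = 2, so 4+8+2 = 14.
Tuesday + 14 ≡ Tuesday — that's 1656's doomsday.
In May the doomsday date is May 9.
May 6 is 3 days before May 9; 3 mod 7 = 3, so Tuesday − 3 = Saturday.

Saturday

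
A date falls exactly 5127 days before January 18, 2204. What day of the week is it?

Sunday

First find the weekday of Jan 18, 2204. Doomsday rule: the anchor day for the 2200s is Friday. For year 04: 4÷12 = 0 r 4, and 4÷4 = 1, so 0+4+1 = 5.
Friday + 5 ≡ Wednesday — that's 2204's doomsday.
In January the doomsday date is Jan 4 (2204 is a leap year (divisible by 4)).
Jan 18 is 14 days after Jan 4; 14 mod 7 = 0, so Wednesday + 0 = Wednesday.
5127 mod 7 = 3, so 5127 days before a Wednesday is Wednesday − 3 = Sunday.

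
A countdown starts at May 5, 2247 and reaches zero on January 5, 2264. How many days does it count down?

6089

May 5, 2247 → May 5, 2248: 366 days (Feb 29, 2248 is in that span).
May 5, 2248 → May 5, 2249: 365 days.
May 5, 2249 → May 5, 2250: 365 days.
May 5, 2250 → May 5, 2251: 365 days.
May 5, 2251 → May 5, 2252: 366 days (Feb 29, 2252 is in that span).
May 5, 2252 → May 5, 2253: 365 days.
May 5, 2253 → May 5, 2254: 365 days.
May 5, 2254 → May 5, 2255: 365 days.
May 5, 2255 → May 5, 2256: 366 days (Feb 29, 2256 is in that span).
May 5, 2256 → May 5, 2257: 365 days.
May 5, 2257 → May 5, 2258: 365 days.
May 5, 2258 → May 5, 2259: 365 days.
May 5, 2259 → May 5, 2260: 366 days (Feb 29, 2260 is in that span).
May 5, 2260 → May 5, 2261: 365 days.
May 5, 2261 → May 5, 2262: 365 days.
May 5, 2262 → May 5, 2263: 365 days.
May 5, 2263 → Jun 5, 2263: 31 days (May has 31).
Jun 5, 2263 → Jul 5, 2263: 30 days (June has 30).
Jul 5, 2263 → Aug 5, 2263: 31 days (July has 31).
Aug 5, 2263 → Sep 5, 2263: 31 days (August has 31).
Sep 5, 2263 → Oct 5, 2263: 30 days (September has 30).
Oct 5, 2263 → Nov 5, 2263: 31 days (October has 31).
Nov 5, 2263 → Dec 5, 2263: 30 days (November has 30).
Dec 5, 2263 → Jan 5, 2264: 31 days.
Total: 6089 days.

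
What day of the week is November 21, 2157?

January 1, 2157 is a Saturday.
Jan 1, 2157 → Feb 1, 2157: 31 days (January has 31).
Feb 1, 2157 → Mar 1, 2157: 28 days (February has 28).
Mar 1, 2157 → Apr 1, 2157: 31 days (March has 31).
Apr 1, 2157 → May 1, 2157: 30 days (April has 30).
May 1, 2157 → Jun 1, 2157: 31 days (May has 31).
Jun 1, 2157 → Jul 1, 2157: 30 days (June has 30).
Jul 1, 2157 → Aug 1, 2157: 31 days (July has 31).
Aug 1, 2157 → Sep 1, 2157: 31 days (August has 31).
Sep 1, 2157 → Oct 1, 2157: 30 days (September has 30).
Oct 1, 2157 → Nov 1, 2157: 31 days (October has 31).
Nov 1, 2157 → Nov 21, 2157: 20 days.
Total: 324 days.
324 mod 7 = 2, so Saturday + 2 = Monday.

Monday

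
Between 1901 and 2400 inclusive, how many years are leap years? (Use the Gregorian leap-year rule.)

Multiples of 4 in [1901,2400]: 125.
Of those, multiples of 100: 5 (not leap unless ÷400).
Multiples of 400: 2.
Leap years = 125 − 5 + 2 = 122.

122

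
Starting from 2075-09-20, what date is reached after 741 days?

+366 (one year; includes Feb 29, 2076) → Sep 20, 2076 (375 left).
Sep has 30 days: +11 → Oct 1, 2076 (364 left).
Oct has 31 days: +31 → Nov 1, 2076 (333 left).
Nov has 30 days: +30 → Dec 1, 2076 (303 left).
Dec has 31 days: +31 → Jan 1, 2077 (272 left).
Jan has 31 days: +31 → Feb 1, 2077 (241 left).
Feb has 28 days: +28 → Mar 1, 2077 (213 left).
Mar has 31 days: +31 → Apr 1, 2077 (182 left).
Apr has 30 days: +30 → May 1, 2077 (152 left).
May has 31 days: +31 → Jun 1, 2077 (121 left).
Jun has 30 days: +30 → Jul 1, 2077 (91 left).
Jul has 31 days: +31 → Aug 1, 2077 (60 left).
Aug has 31 days: +31 → Sep 1, 2077 (29 left).
+29 → Sep 30, 2077.

September 30, 2077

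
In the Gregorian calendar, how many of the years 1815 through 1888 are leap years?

Multiples of 4 in [1815,1888]: 19.
Of those, multiples of 100: 0 (not leap unless ÷400).
Multiples of 400: 0.
Leap years = 19 − 0 + 0 = 19.

19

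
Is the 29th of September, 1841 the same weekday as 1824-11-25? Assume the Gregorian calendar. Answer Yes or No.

No

From Nov 25, 1824 to Sep 29, 1841 is 6152 days.
6152 mod 7 = 6, so they are different weekdays.
(Nov 25, 1824 is a Thursday; Sep 29, 1841 is a Wednesday.)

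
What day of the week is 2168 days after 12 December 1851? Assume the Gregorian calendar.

Dec 12, 1851 is a Friday.
2168 mod 7 = 5, so 2168 days after a Friday is Friday + 5 = Wednesday.

Wednesday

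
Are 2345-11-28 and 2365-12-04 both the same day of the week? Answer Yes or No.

From Nov 28, 2345 to Dec 4, 2365 is 7311 days.
7311 mod 7 = 3, so they are different weekdays.
(Nov 28, 2345 is a Wednesday; Dec 4, 2365 is a Saturday.)

No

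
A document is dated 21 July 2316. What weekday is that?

Friday

Doomsday rule: the anchor day for the 2300s is Wednesday. For year 16: 16÷12 = 1 r 4, and 4÷4 = 1, so 1+4+1 = 6.
Wednesday + 6 ≡ Tuesday — that's 2316's doomsday.
In July the doomsday date is Jul 11.
Jul 21 is 10 days after Jul 11; 10 mod 7 = 3, so Tuesday + 3 = Friday.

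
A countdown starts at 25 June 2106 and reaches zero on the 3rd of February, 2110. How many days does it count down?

1319

Jun 25, 2106 → Jun 25, 2107: 365 days.
Jun 25, 2107 → Jun 25, 2108: 366 days (Feb 29, 2108 is in that span).
Jun 25, 2108 → Jun 25, 2109: 365 days.
Jun 25, 2109 → Jul 25, 2109: 30 days (June has 30).
Jul 25, 2109 → Aug 25, 2109: 31 days (July has 31).
Aug 25, 2109 → Sep 25, 2109: 31 days (August has 31).
Sep 25, 2109 → Oct 25, 2109: 30 days (September has 30).
Oct 25, 2109 → Nov 25, 2109: 31 days (October has 31).
Nov 25, 2109 → Dec 25, 2109: 30 days (November has 30).
Dec 25, 2109 → Jan 25, 2110: 31 days (December has 31).
Jan 25, 2110 → Feb 3, 2110: 9 days.
Total: 1319 days.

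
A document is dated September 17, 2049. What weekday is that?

Friday

January 1, 2049 is a Friday.
Jan 1, 2049 → Feb 1, 2049: 31 days (January has 31).
Feb 1, 2049 → Mar 1, 2049: 28 days (February has 28).
Mar 1, 2049 → Apr 1, 2049: 31 days (March has 31).
Apr 1, 2049 → May 1, 2049: 30 days (April has 30).
May 1, 2049 → Jun 1, 2049: 31 days (May has 31).
Jun 1, 2049 → Jul 1, 2049: 30 days (June has 30).
Jul 1, 2049 → Aug 1, 2049: 31 days (July has 31).
Aug 1, 2049 → Sep 1, 2049: 31 days (August has 31).
Sep 1, 2049 → Sep 17, 2049: 16 days.
Total: 259 days.
259 mod 7 = 0, so Friday + 0 = Friday.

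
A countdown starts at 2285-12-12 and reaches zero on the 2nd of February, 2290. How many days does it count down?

Dec 12, 2285 → Dec 12, 2286: 365 days.
Dec 12, 2286 → Dec 12, 2287: 365 days.
Dec 12, 2287 → Dec 12, 2288: 366 days (Feb 29, 2288 is in that span).
Dec 12, 2288 → Dec 12, 2289: 365 days.
Dec 12, 2289 → Jan 12, 2290: 31 days (December has 31).
Jan 12, 2290 → Feb 2, 2290: 21 days.
Total: 1513 days.

1513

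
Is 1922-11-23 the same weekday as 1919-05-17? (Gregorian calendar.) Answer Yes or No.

No

From May 17, 1919 to Nov 23, 1922 is 1286 days.
1286 mod 7 = 5, so they are different weekdays.
(May 17, 1919 is a Saturday; Nov 23, 1922 is a Thursday.)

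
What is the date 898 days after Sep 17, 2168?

+365 (one year) → Sep 17, 2169 (533 left).
+365 (one year) → Sep 17, 2170 (168 left).
Sep has 30 days: +14 → Oct 1, 2170 (154 left).
Oct has 31 days: +31 → Nov 1, 2170 (123 left).
Nov has 30 days: +30 → Dec 1, 2170 (93 left).
Dec has 31 days: +31 → Jan 1, 2171 (62 left).
Jan has 31 days: +31 → Feb 1, 2171 (31 left).
Feb has 28 days: +28 → Mar 1, 2171 (3 left).
+3 → Mar 4, 2171.

March 4, 2171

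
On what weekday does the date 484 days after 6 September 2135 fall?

Sep 6, 2135 is a Tuesday.
484 mod 7 = 1, so 484 days after a Tuesday is Tuesday + 1 = Wednesday.

Wednesday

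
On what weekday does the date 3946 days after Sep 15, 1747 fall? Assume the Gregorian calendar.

First find the weekday of Sep 15, 1747. Doomsday rule: the anchor day for the 1700s is Sunday. For year 47: 47÷12 = 3 r 11, and 11÷4 = 2, so 3+11+2 = 16.
Sunday + 16 ≡ Tuesday — that's 1747's doomsday.
In September the doomsday date is Sep 5.
Sep 15 is 10 days after Sep 5; 10 mod 7 = 3, so Tuesday + 3 = Friday.
3946 mod 7 = 5, so 3946 days after a Friday is Friday + 5 = Wednesday.

Wednesday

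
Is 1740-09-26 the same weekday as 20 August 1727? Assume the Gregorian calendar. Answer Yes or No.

From Aug 20, 1727 to Sep 26, 1740 is 4786 days.
4786 mod 7 = 5, so they are different weekdays.
(Aug 20, 1727 is a Wednesday; Sep 26, 1740 is a Monday.)

No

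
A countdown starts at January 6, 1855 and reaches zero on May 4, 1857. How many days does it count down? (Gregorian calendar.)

849

Jan 6, 1855 → Jan 6, 1856: 365 days.
Jan 6, 1856 → Jan 6, 1857: 366 days (Feb 29, 1856 is in that span).
Jan 6, 1857 → Feb 6, 1857: 31 days (January has 31).
Feb 6, 1857 → Mar 6, 1857: 28 days (February has 28).
Mar 6, 1857 → Apr 6, 1857: 31 days (March has 31).
Apr 6, 1857 → May 4, 1857: 28 days.
Total: 849 days.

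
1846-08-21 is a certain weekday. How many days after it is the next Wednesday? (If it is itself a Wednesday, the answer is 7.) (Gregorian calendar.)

Aug 21, 1846 is a Friday.
From Friday to the next Wednesday is 5 days.

5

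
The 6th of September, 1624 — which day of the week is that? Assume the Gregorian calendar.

Friday

Doomsday rule: the anchor day for the 1600s is Tuesday. For year 24: 24÷12 = 2 r 0, and 0÷4 = 0, so 2+0+0 = 2.
Tuesday + 2 ≡ Thursday — that's 1624's doomsday.
In September the doomsday date is Sep 5.
Sep 6 is 1 day after Sep 5; 1 mod 7 = 1, so Thursday + 1 = Friday.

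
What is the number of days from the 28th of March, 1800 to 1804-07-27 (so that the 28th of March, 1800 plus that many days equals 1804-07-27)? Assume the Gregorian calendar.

1582

Mar 28, 1800 → Mar 28, 1801: 365 days.
Mar 28, 1801 → Mar 28, 1802: 365 days.
Mar 28, 1802 → Mar 28, 1803: 365 days.
Mar 28, 1803 → Mar 28, 1804: 366 days (Feb 29, 1804 is in that span).
Mar 28, 1804 → Apr 28, 1804: 31 days (March has 31).
Apr 28, 1804 → May 28, 1804: 30 days (April has 30).
May 28, 1804 → Jun 28, 1804: 31 days (May has 31).
Jun 28, 1804 → Jul 27, 1804: 29 days.
Total: 1582 days.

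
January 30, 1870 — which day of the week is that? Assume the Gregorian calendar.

Sunday

Doomsday rule: the anchor day for the 1800s is Friday. For year 70: 70÷12 = 5 r 10, and 10÷4 = 2, so 5+10+2 = 17.
Friday + 17 ≡ Monday — that's 1870's doomsday.
In January the doomsday date is Jan 3 (1870 is not a leap year).
Jan 30 is 27 days after Jan 3; 27 mod 7 = 6, so Monday + 6 = Sunday.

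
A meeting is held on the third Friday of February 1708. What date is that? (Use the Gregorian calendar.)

February 17, 1708

February 1, 1708 is a Wednesday.
The first Friday is therefore February 3 (2 days later).
The third Friday is 3 + 2×7 = February 17.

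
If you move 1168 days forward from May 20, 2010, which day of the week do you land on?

Wednesday

First find the weekday of May 20, 2010. Doomsday rule: the anchor day for the 2000s is Tuesday. For year 10: 10÷12 = 0 r 10, and 10÷4 = 2, so 0+10+2 = 12.
Tuesday + 12 ≡ Sunday — that's 2010's doomsday.
In May the doomsday date is May 9.
May 20 is 11 days after May 9; 11 mod 7 = 4, so Sunday + 4 = Thursday.
1168 mod 7 = 6, so 1168 days after a Thursday is Thursday + 6 = Wednesday.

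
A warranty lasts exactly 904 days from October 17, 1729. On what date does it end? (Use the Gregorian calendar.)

April 8, 1732

+365 (one year) → Oct 17, 1730 (539 left).
+365 (one year) → Oct 17, 1731 (174 left).
Oct has 31 days: +15 → Nov 1, 1731 (159 left).
Nov has 30 days: +30 → Dec 1, 1731 (129 left).
Dec has 31 days: +31 → Jan 1, 1732 (98 left).
Jan has 31 days: +31 → Feb 1, 1732 (67 left).
Feb has 29 days: +29 → Mar 1, 1732 (38 left).
Mar has 31 days: +31 → Apr 1, 1732 (7 left).
+7 → Apr 8, 1732.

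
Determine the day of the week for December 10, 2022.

January 1, 2022 is a Saturday.
Jan 1, 2022 → Feb 1, 2022: 31 days (January has 31).
Feb 1, 2022 → Mar 1, 2022: 28 days (February has 28).
Mar 1, 2022 → Apr 1, 2022: 31 days (March has 31).
Apr 1, 2022 → May 1, 2022: 30 days (April has 30).
May 1, 2022 → Jun 1, 2022: 31 days (May has 31).
Jun 1, 2022 → Jul 1, 2022: 30 days (June has 30).
Jul 1, 2022 → Aug 1, 2022: 31 days (July has 31).
Aug 1, 2022 → Sep 1, 2022: 31 days (August has 31).
Sep 1, 2022 → Oct 1, 2022: 30 days (September has 30).
Oct 1, 2022 → Nov 1, 2022: 31 days (October has 31).
Nov 1, 2022 → Dec 1, 2022: 30 days (November has 30).
Dec 1, 2022 → Dec 10, 2022: 9 days.
Total: 343 days.
343 mod 7 = 0, so Saturday + 0 = Saturday.

Saturday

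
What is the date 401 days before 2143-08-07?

−365 (one year) → Aug 7, 2142 (36 left).
−7 → Jul 31, 2142 (end of Jul, 31 days; 29 left).
−29 → Jul 2, 2142.

July 2, 2142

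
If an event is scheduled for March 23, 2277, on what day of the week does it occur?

Doomsday rule: the anchor day for the 2200s is Friday. For year 77: 77÷12 = 6 r 5, and 5÷4 = 1, so 6+5+1 = 12.
Friday + 12 ≡ Wednesday — that's 2277's doomsday.
In March the doomsday date is Mar 14.
Mar 23 is 9 days after Mar 14; 9 mod 7 = 2, so Wednesday + 2 = Friday.

Friday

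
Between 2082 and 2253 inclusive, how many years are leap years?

Multiples of 4 in [2082,2253]: 43.
Of those, multiples of 100: 2 (not leap unless ÷400).
Multiples of 400: 0.
Leap years = 43 − 2 + 0 = 41.

41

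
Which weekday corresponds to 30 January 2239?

Wednesday

Doomsday rule: the anchor day for the 2200s is Friday. For year 39: 39÷12 = 3 r 3, and 3÷4 = 0, so 3+3+0 = 6.
Friday + 6 ≡ Thursday — that's 2239's doomsday.
In January the doomsday date is Jan 3 (2239 is not a leap year).
Jan 30 is 27 days after Jan 3; 27 mod 7 = 6, so Thursday + 6 = Wednesday.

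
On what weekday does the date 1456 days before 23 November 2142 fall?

Nov 23, 2142 is a Friday.
1456 mod 7 = 0, so 1456 days before a Friday is Friday − 0 = Friday.

Friday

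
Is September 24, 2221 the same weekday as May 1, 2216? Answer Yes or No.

No

From May 1, 2216 to Sep 24, 2221 is 1972 days.
1972 mod 7 = 5, so they are different weekdays.
(May 1, 2216 is a Wednesday; Sep 24, 2221 is a Monday.)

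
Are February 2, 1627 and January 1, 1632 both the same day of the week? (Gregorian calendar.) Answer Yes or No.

No

From Feb 2, 1627 to Jan 1, 1632 is 1794 days.
1794 mod 7 = 2, so they are different weekdays.
(Feb 2, 1627 is a Tuesday; Jan 1, 1632 is a Thursday.)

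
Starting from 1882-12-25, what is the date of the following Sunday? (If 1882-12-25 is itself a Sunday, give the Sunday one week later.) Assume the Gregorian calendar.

Dec 25, 1882 is a Monday.
From Monday to the next Sunday is 6 days.
Dec 25, 1882 + 6 = Dec 31, 1882.

December 31, 1882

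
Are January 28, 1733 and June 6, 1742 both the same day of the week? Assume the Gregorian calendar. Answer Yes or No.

From Jan 28, 1733 to Jun 6, 1742 is 3416 days.
3416 mod 7 = 0, so they are the same weekday.
(Jan 28, 1733 is a Wednesday; Jun 6, 1742 is a Wednesday.)

Yes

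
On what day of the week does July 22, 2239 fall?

Doomsday rule: the anchor day for the 2200s is Friday. For year 39: 39÷12 = 3 r 3, and 3÷4 = 0, so 3+3+0 = 6.
Friday + 6 ≡ Thursday — that's 2239's doomsday.
In July the doomsday date is Jul 11.
Jul 22 is 11 days after Jul 11; 11 mod 7 = 4, so Thursday + 4 = Monday.

Monday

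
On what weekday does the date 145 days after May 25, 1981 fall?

First find the weekday of May 25, 1981. Doomsday rule: the anchor day for the 1900s is Wednesday. For year 81: 81÷12 = 6 r 9, and 9÷4 = 2, so 6+9+2 = 17.
Wednesday + 17 ≡ Saturday — that's 1981's doomsday.
In May the doomsday date is May 9.
May 25 is 16 days after May 9; 16 mod 7 = 2, so Saturday + 2 = Monday.
145 mod 7 = 5, so 145 days after a Monday is Monday + 5 = Saturday.

Saturday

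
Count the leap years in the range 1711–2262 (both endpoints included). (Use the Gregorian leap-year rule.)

134

Multiples of 4 in [1711,2262]: 138.
Of those, multiples of 100: 5 (not leap unless ÷400).
Multiples of 400: 1.
Leap years = 138 − 5 + 1 = 134.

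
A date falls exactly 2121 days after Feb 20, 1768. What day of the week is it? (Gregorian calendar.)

Saturday

First find the weekday of Feb 20, 1768. Doomsday rule: the anchor day for the 1700s is Sunday. For year 68: 68÷12 = 5 r 8, and 8÷4 = 2, so 5+8+2 = 15.
Sunday + 15 ≡ Monday — that's 1768's doomsday.
In February the doomsday date is Feb 29 (1768 is a leap year (divisible by 4)).
Feb 20 is 9 days before Feb 29; 9 mod 7 = 2, so Monday − 2 = Saturday.
2121 mod 7 = 0, so 2121 days after a Saturday is Saturday + 0 = Saturday.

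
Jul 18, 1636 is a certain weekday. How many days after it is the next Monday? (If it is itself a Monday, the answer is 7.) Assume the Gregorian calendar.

3

Jul 18, 1636 is a Friday.
From Friday to the next Monday is 3 days.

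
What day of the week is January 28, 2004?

Doomsday rule: the anchor day for the 2000s is Tuesday. For year 04: 4÷12 = 0 r 4, and 4÷4 = 1, so 0+4+1 = 5.
Tuesday + 5 ≡ Sunday — that's 2004's doomsday.
In January the doomsday date is Jan 4 (2004 is a leap year (divisible by 4)).
Jan 28 is 24 days after Jan 4; 24 mod 7 = 3, so Sunday + 3 = Wednesday.

Wednesday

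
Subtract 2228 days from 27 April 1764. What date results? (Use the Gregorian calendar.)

−366 (one year; includes Feb 29, 1764) → Apr 27, 1763 (1862 left).
−365 (one year) → Apr 27, 1762 (1497 left).
−365 (one year) → Apr 27, 1761 (1132 left).
−365 (one year) → Apr 27, 1760 (767 left).
−366 (one year; includes Feb 29, 1760) → Apr 27, 1759 (401 left).
−365 (one year) → Apr 27, 1758 (36 left).
−27 → Mar 31, 1758 (end of Mar, 31 days; 9 left).
−9 → Mar 22, 1758.

March 22, 1758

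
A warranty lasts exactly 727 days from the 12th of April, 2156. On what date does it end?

+365 (one year) → Apr 12, 2157 (362 left).
Apr has 30 days: +19 → May 1, 2157 (343 left).
May has 31 days: +31 → Jun 1, 2157 (312 left).
Jun has 30 days: +30 → Jul 1, 2157 (282 left).
Jul has 31 days: +31 → Aug 1, 2157 (251 left).
Aug has 31 days: +31 → Sep 1, 2157 (220 left).
Sep has 30 days: +30 → Oct 1, 2157 (190 left).
Oct has 31 days: +31 → Nov 1, 2157 (159 left).
Nov has 30 days: +30 → Dec 1, 2157 (129 left).
Dec has 31 days: +31 → Jan 1, 2158 (98 left).
Jan has 31 days: +31 → Feb 1, 2158 (67 left).
Feb has 28 days: +28 → Mar 1, 2158 (39 left).
Mar has 31 days: +31 → Apr 1, 2158 (8 left).
+8 → Apr 9, 2158.

April 9, 2158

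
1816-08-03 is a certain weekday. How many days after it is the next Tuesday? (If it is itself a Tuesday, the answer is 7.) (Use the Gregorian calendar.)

Aug 3, 1816 is a Saturday.
From Saturday to the next Tuesday is 3 days.

3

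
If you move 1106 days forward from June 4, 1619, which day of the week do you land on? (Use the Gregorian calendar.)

Jun 4, 1619 is a Tuesday.
1106 mod 7 = 0, so 1106 days after a Tuesday is Tuesday + 0 = Tuesday.

Tuesday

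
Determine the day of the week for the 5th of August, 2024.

Monday

January 1, 2024 is a Monday.
Jan 1, 2024 → Feb 1, 2024: 31 days (January has 31).
Feb 1, 2024 → Mar 1, 2024: 29 days (February has 29).
Mar 1, 2024 → Apr 1, 2024: 31 days (March has 31).
Apr 1, 2024 → May 1, 2024: 30 days (April has 30).
May 1, 2024 → Jun 1, 2024: 31 days (May has 31).
Jun 1, 2024 → Jul 1, 2024: 30 days (June has 30).
Jul 1, 2024 → Aug 1, 2024: 31 days (July has 31).
Aug 1, 2024 → Aug 5, 2024: 4 days.
Total: 217 days.
217 mod 7 = 0, so Monday + 0 = Monday.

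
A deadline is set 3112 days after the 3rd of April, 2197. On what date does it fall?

+365 (one year) → Apr 3, 2198 (2747 left).
+365 (one year) → Apr 3, 2199 (2382 left).
+365 (one year) → Apr 3, 2200 (2017 left).
+365 (one year) → Apr 3, 2201 (1652 left).
+365 (one year) → Apr 3, 2202 (1287 left).
+365 (one year) → Apr 3, 2203 (922 left).
+366 (one year; includes Feb 29, 2204) → Apr 3, 2204 (556 left).
+365 (one year) → Apr 3, 2205 (191 left).
Apr has 30 days: +28 → May 1, 2205 (163 left).
May has 31 days: +31 → Jun 1, 2205 (132 left).
Jun has 30 days: +30 → Jul 1, 2205 (102 left).
Jul has 31 days: +31 → Aug 1, 2205 (71 left).
Aug has 31 days: +31 → Sep 1, 2205 (40 left).
Sep has 30 days: +30 → Oct 1, 2205 (10 left).
+10 → Oct 11, 2205.

October 11, 2205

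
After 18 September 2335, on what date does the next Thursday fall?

September 19, 2335

Sep 18, 2335 is a Wednesday.
From Wednesday to the next Thursday is 1 day.
Sep 18, 2335 + 1 = Sep 19, 2335.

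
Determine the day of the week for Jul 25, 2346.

Thursday

Doomsday rule: the anchor day for the 2300s is Wednesday. For year 46: 46÷12 = 3 r 10, and 10÷4 = 2, so 3+10+2 = 15.
Wednesday + 15 ≡ Thursday — that's 2346's doomsday.
In July the doomsday date is Jul 11.
Jul 25 is 14 days after Jul 11; 14 mod 7 = 0, so Thursday + 0 = Thursday.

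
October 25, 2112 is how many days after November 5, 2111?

Nov 5, 2111 → Dec 5, 2111: 30 days (November has 30).
Dec 5, 2111 → Jan 5, 2112: 31 days (December has 31).
Jan 5, 2112 → Feb 5, 2112: 31 days (January has 31).
Feb 5, 2112 → Mar 5, 2112: 29 days (February has 29).
Mar 5, 2112 → Apr 5, 2112: 31 days (March has 31).
Apr 5, 2112 → May 5, 2112: 30 days (April has 30).
May 5, 2112 → Jun 5, 2112: 31 days (May has 31).
Jun 5, 2112 → Jul 5, 2112: 30 days (June has 30).
Jul 5, 2112 → Aug 5, 2112: 31 days (July has 31).
Aug 5, 2112 → Sep 5, 2112: 31 days (August has 31).
Sep 5, 2112 → Oct 5, 2112: 30 days (September has 30).
Oct 5, 2112 → Oct 25, 2112: 20 days.
Total: 355 days.

355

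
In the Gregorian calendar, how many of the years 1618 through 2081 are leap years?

113

Multiples of 4 in [1618,2081]: 116.
Of those, multiples of 100: 4 (not leap unless ÷400).
Multiples of 400: 1.
Leap years = 116 − 4 + 1 = 113.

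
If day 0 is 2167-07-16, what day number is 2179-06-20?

Jul 16, 2167 → Jul 16, 2168: 366 days (Feb 29, 2168 is in that span).
Jul 16, 2168 → Jul 16, 2169: 365 days.
Jul 16, 2169 → Jul 16, 2170: 365 days.
Jul 16, 2170 → Jul 16, 2171: 365 days.
Jul 16, 2171 → Jul 16, 2172: 366 days (Feb 29, 2172 is in that span).
Jul 16, 2172 → Jul 16, 2173: 365 days.
Jul 16, 2173 → Jul 16, 2174: 365 days.
Jul 16, 2174 → Jul 16, 2175: 365 days.
Jul 16, 2175 → Jul 16, 2176: 366 days (Feb 29, 2176 is in that span).
Jul 16, 2176 → Jul 16, 2177: 365 days.
Jul 16, 2177 → Jul 16, 2178: 365 days.
Jul 16, 2178 → Aug 16, 2178: 31 days (July has 31).
Aug 16, 2178 → Sep 16, 2178: 31 days (August has 31).
Sep 16, 2178 → Oct 16, 2178: 30 days (September has 30).
Oct 16, 2178 → Nov 16, 2178: 31 days (October has 31).
Nov 16, 2178 → Dec 16, 2178: 30 days (November has 30).
Dec 16, 2178 → Jan 16, 2179: 31 days (December has 31).
Jan 16, 2179 → Feb 16, 2179: 31 days (January has 31).
Feb 16, 2179 → Mar 16, 2179: 28 days (February has 28).
Mar 16, 2179 → Apr 16, 2179: 31 days (March has 31).
Apr 16, 2179 → May 16, 2179: 30 days (April has 30).
May 16, 2179 → Jun 16, 2179: 31 days (May has 31).
Jun 16, 2179 → Jun 20, 2179: 4 days.
Total: 4357 days.

4357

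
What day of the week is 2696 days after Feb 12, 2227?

Tuesday

Feb 12, 2227 is a Monday.
2696 mod 7 = 1, so 2696 days after a Monday is Monday + 1 = Tuesday.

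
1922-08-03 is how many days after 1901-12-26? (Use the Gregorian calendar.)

Dec 26, 1901 → Dec 26, 1902: 365 days.
Dec 26, 1902 → Dec 26, 1903: 365 days.
Dec 26, 1903 → Dec 26, 1904: 366 days (Feb 29, 1904 is in that span).
Dec 26, 1904 → Dec 26, 1905: 365 days.
Dec 26, 1905 → Dec 26, 1906: 365 days.
Dec 26, 1906 → Dec 26, 1907: 365 days.
Dec 26, 1907 → Dec 26, 1908: 366 days (Feb 29, 1908 is in that span).
Dec 26, 1908 → Dec 26, 1909: 365 days.
Dec 26, 1909 → Dec 26, 1910: 365 days.
Dec 26, 1910 → Dec 26, 1911: 365 days.
Dec 26, 1911 → Dec 26, 1912: 366 days (Feb 29, 1912 is in that span).
Dec 26, 1912 → Dec 26, 1913: 365 days.
Dec 26, 1913 → Dec 26, 1914: 365 days.
Dec 26, 1914 → Dec 26, 1915: 365 days.
Dec 26, 1915 → Dec 26, 1916: 366 days (Feb 29, 1916 is in that span).
Dec 26, 1916 → Dec 26, 1917: 365 days.
Dec 26, 1917 → Dec 26, 1918: 365 days.
Dec 26, 1918 → Dec 26, 1919: 365 days.
Dec 26, 1919 → Dec 26, 1920: 366 days (Feb 29, 1920 is in that span).
Dec 26, 1920 → Dec 26, 1921: 365 days.
Dec 26, 1921 → Jan 26, 1922: 31 days (December has 31).
Jan 26, 1922 → Feb 26, 1922: 31 days (January has 31).
Feb 26, 1922 → Mar 26, 1922: 28 days (February has 28).
Mar 26, 1922 → Apr 26, 1922: 31 days (March has 31).
Apr 26, 1922 → May 26, 1922: 30 days (April has 30).
May 26, 1922 → Jun 26, 1922: 31 days (May has 31).
Jun 26, 1922 → Jul 26, 1922: 30 days (June has 30).
Jul 26, 1922 → Aug 3, 1922: 8 days.
Total: 7525 days.

7525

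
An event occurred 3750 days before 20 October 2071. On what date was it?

July 14, 2061

−365 (one year) → Oct 20, 2070 (3385 left).
−365 (one year) → Oct 20, 2069 (3020 left).
−365 (one year) → Oct 20, 2068 (2655 left).
−366 (one year; includes Feb 29, 2068) → Oct 20, 2067 (2289 left).
−365 (one year) → Oct 20, 2066 (1924 left).
−365 (one year) → Oct 20, 2065 (1559 left).
−365 (one year) → Oct 20, 2064 (1194 left).
−366 (one year; includes Feb 29, 2064) → Oct 20, 2063 (828 left).
−365 (one year) → Oct 20, 2062 (463 left).
−365 (one year) → Oct 20, 2061 (98 left).
−20 → Sep 30, 2061 (end of Sep, 30 days; 78 left).
−30 → Aug 31, 2061 (end of Aug, 31 days; 48 left).
−31 → Jul 31, 2061 (end of Jul, 31 days; 17 left).
−17 → Jul 14, 2061.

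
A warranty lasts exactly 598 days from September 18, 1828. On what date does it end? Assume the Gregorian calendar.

May 9, 1830

+365 (one year) → Sep 18, 1829 (233 left).
Sep has 30 days: +13 → Oct 1, 1829 (220 left).
Oct has 31 days: +31 → Nov 1, 1829 (189 left).
Nov has 30 days: +30 → Dec 1, 1829 (159 left).
Dec has 31 days: +31 → Jan 1, 1830 (128 left).
Jan has 31 days: +31 → Feb 1, 1830 (97 left).
Feb has 28 days: +28 → Mar 1, 1830 (69 left).
Mar has 31 days: +31 → Apr 1, 1830 (38 left).
Apr has 30 days: +30 → May 1, 1830 (8 left).
+8 → May 9, 1830.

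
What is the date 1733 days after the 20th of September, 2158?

June 19, 2163

+365 (one year) → Sep 20, 2159 (1368 left).
+366 (one year; includes Feb 29, 2160) → Sep 20, 2160 (1002 left).
+365 (one year) → Sep 20, 2161 (637 left).
+365 (one year) → Sep 20, 2162 (272 left).
Sep has 30 days: +11 → Oct 1, 2162 (261 left).
Oct has 31 days: +31 → Nov 1, 2162 (230 left).
Nov has 30 days: +30 → Dec 1, 2162 (200 left).
Dec has 31 days: +31 → Jan 1, 2163 (169 left).
Jan has 31 days: +31 → Feb 1, 2163 (138 left).
Feb has 28 days: +28 → Mar 1, 2163 (110 left).
Mar has 31 days: +31 → Apr 1, 2163 (79 left).
Apr has 30 days: +30 → May 1, 2163 (49 left).
May has 31 days: +31 → Jun 1, 2163 (18 left).
+18 → Jun 19, 2163.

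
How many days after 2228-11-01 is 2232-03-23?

Nov 1, 2228 → Nov 1, 2229: 365 days.
Nov 1, 2229 → Nov 1, 2230: 365 days.
Nov 1, 2230 → Nov 1, 2231: 365 days.
Nov 1, 2231 → Dec 1, 2231: 30 days (November has 30).
Dec 1, 2231 → Jan 1, 2232: 31 days (December has 31).
Jan 1, 2232 → Feb 1, 2232: 31 days (January has 31).
Feb 1, 2232 → Mar 1, 2232: 29 days (February has 29).
Mar 1, 2232 → Mar 23, 2232: 22 days.
Total: 1238 days.

1238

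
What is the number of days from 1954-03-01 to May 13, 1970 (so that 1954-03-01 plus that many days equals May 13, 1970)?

5917

Mar 1, 1954 → Mar 1, 1955: 365 days.
Mar 1, 1955 → Mar 1, 1956: 366 days (Feb 29, 1956 is in that span).
Mar 1, 1956 → Mar 1, 1957: 365 days.
Mar 1, 1957 → Mar 1, 1958: 365 days.
Mar 1, 1958 → Mar 1, 1959: 365 days.
Mar 1, 1959 → Mar 1, 1960: 366 days (Feb 29, 1960 is in that span).
Mar 1, 1960 → Mar 1, 1961: 365 days.
Mar 1, 1961 → Mar 1, 1962: 365 days.
Mar 1, 1962 → Mar 1, 1963: 365 days.
Mar 1, 1963 → Mar 1, 1964: 366 days (Feb 29, 1964 is in that span).
Mar 1, 1964 → Mar 1, 1965: 365 days.
Mar 1, 1965 → Mar 1, 1966: 365 days.
Mar 1, 1966 → Mar 1, 1967: 365 days.
Mar 1, 1967 → Mar 1, 1968: 366 days (Feb 29, 1968 is in that span).
Mar 1, 1968 → Mar 1, 1969: 365 days.
Mar 1, 1969 → Mar 1, 1970: 365 days.
Mar 1, 1970 → Apr 1, 1970: 31 days (March has 31).
Apr 1, 1970 → May 1, 1970: 30 days (April has 30).
May 1, 1970 → May 13, 1970: 12 days.
Total: 5917 days.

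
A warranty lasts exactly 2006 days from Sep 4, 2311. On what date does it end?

March 2, 2317

+366 (one year; includes Feb 29, 2312) → Sep 4, 2312 (1640 left).
+365 (one year) → Sep 4, 2313 (1275 left).
+365 (one year) → Sep 4, 2314 (910 left).
+365 (one year) → Sep 4, 2315 (545 left).
+366 (one year; includes Feb 29, 2316) → Sep 4, 2316 (179 left).
Sep has 30 days: +27 → Oct 1, 2316 (152 left).
Oct has 31 days: +31 → Nov 1, 2316 (121 left).
Nov has 30 days: +30 → Dec 1, 2316 (91 left).
Dec has 31 days: +31 → Jan 1, 2317 (60 left).
Jan has 31 days: +31 → Feb 1, 2317 (29 left).
Feb has 28 days: +28 → Mar 1, 2317 (1 left).
+1 → Mar 2, 2317.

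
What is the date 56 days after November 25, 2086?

Nov has 30 days: +6 → Dec 1, 2086 (50 left).
Dec has 31 days: +31 → Jan 1, 2087 (19 left).
+19 → Jan 20, 2087.

January 20, 2087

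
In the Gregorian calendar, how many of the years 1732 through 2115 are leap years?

Multiples of 4 in [1732,2115]: 96.
Of those, multiples of 100: 4 (not leap unless ÷400).
Multiples of 400: 1.
Leap years = 96 − 4 + 1 = 93.

93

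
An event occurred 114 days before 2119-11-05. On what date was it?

−5 → Oct 31, 2119 (end of Oct, 31 days; 109 left).
−31 → Sep 30, 2119 (end of Sep, 30 days; 78 left).
−30 → Aug 31, 2119 (end of Aug, 31 days; 48 left).
−31 → Jul 31, 2119 (end of Jul, 31 days; 17 left).
−17 → Jul 14, 2119.

July 14, 2119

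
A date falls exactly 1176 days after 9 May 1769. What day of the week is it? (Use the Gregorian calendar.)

Tuesday

First find the weekday of May 9, 1769. Doomsday rule: the anchor day for the 1700s is Sunday. For year 69: 69÷12 = 5 r 9, and 9÷4 = 2, so 5+9+2 = 16.
Sunday + 16 ≡ Tuesday — that's 1769's doomsday.
In May the doomsday date is May 9.
May 9 is the doomsday itself: Tuesday.
1176 mod 7 = 0, so 1176 days after a Tuesday is Tuesday + 0 = Tuesday.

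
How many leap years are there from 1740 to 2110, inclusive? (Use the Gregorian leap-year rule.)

90

Multiples of 4 in [1740,2110]: 93.
Of those, multiples of 100: 4 (not leap unless ÷400).
Multiples of 400: 1.
Leap years = 93 − 4 + 1 = 90.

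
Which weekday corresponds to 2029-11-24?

Doomsday rule: the anchor day for the 2000s is Tuesday. For year 29: 29÷12 = 2 r 5, and 5÷4 = 1, so 2+5+1 = 8.
Tuesday + 8 ≡ Wednesday — that's 2029's doomsday.
In November the doomsday date is Nov 7.
Nov 24 is 17 days after Nov 7; 17 mod 7 = 3, so Wednesday + 3 = Saturday.

Saturday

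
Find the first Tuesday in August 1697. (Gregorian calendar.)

August 6, 1697

August 1, 1697 is a Thursday.
The first Tuesday is therefore August 6 (5 days later).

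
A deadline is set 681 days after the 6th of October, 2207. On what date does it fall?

August 17, 2209

+366 (one year; includes Feb 29, 2208) → Oct 6, 2208 (315 left).
Oct has 31 days: +26 → Nov 1, 2208 (289 left).
Nov has 30 days: +30 → Dec 1, 2208 (259 left).
Dec has 31 days: +31 → Jan 1, 2209 (228 left).
Jan has 31 days: +31 → Feb 1, 2209 (197 left).
Feb has 28 days: +28 → Mar 1, 2209 (169 left).
Mar has 31 days: +31 → Apr 1, 2209 (138 left).
Apr has 30 days: +30 → May 1, 2209 (108 left).
May has 31 days: +31 → Jun 1, 2209 (77 left).
Jun has 30 days: +30 → Jul 1, 2209 (47 left).
Jul has 31 days: +31 → Aug 1, 2209 (16 left).
+16 → Aug 17, 2209.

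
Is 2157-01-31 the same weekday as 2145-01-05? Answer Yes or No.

No

From Jan 5, 2145 to Jan 31, 2157 is 4409 days.
4409 mod 7 = 6, so they are different weekdays.
(Jan 5, 2145 is a Tuesday; Jan 31, 2157 is a Monday.)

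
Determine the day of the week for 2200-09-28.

Doomsday rule: the anchor day for the 2200s is Friday. For year 00: 0÷12 = 0 r 0, and 0÷4 = 0, so 0+0+0 = 0.
Friday + 0 ≡ Friday — that's 2200's doomsday.
In September the doomsday date is Sep 5.
Sep 28 is 23 days after Sep 5; 23 mod 7 = 2, so Friday + 2 = Sunday.

Sunday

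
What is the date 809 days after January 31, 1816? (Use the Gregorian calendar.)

April 19, 1818

+366 (one year; includes Feb 29, 1816) → Jan 31, 1817 (443 left).
+365 (one year) → Jan 31, 1818 (78 left).
Jan has 31 days: +1 → Feb 1, 1818 (77 left).
Feb has 28 days: +28 → Mar 1, 1818 (49 left).
Mar has 31 days: +31 → Apr 1, 1818 (18 left).
+18 → Apr 19, 1818.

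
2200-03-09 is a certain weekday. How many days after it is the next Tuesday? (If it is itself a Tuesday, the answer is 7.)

2

Mar 9, 2200 is a Sunday.
From Sunday to the next Tuesday is 2 days.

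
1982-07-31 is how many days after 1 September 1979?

1064

Sep 1, 1979 → Sep 1, 1980: 366 days (Feb 29, 1980 is in that span).
Sep 1, 1980 → Sep 1, 1981: 365 days.
Sep 1, 1981 → Oct 1, 1981: 30 days (September has 30).
Oct 1, 1981 → Nov 1, 1981: 31 days (October has 31).
Nov 1, 1981 → Dec 1, 1981: 30 days (November has 30).
Dec 1, 1981 → Jan 1, 1982: 31 days (December has 31).
Jan 1, 1982 → Feb 1, 1982: 31 days (January has 31).
Feb 1, 1982 → Mar 1, 1982: 28 days (February has 28).
Mar 1, 1982 → Apr 1, 1982: 31 days (March has 31).
Apr 1, 1982 → May 1, 1982: 30 days (April has 30).
May 1, 1982 → Jun 1, 1982: 31 days (May has 31).
Jun 1, 1982 → Jul 1, 1982: 30 days (June has 30).
Jul 1, 1982 → Jul 31, 1982: 30 days.
Total: 1064 days.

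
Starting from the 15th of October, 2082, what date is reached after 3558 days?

+365 (one year) → Oct 15, 2083 (3193 left).
+366 (one year; includes Feb 29, 2084) → Oct 15, 2084 (2827 left).
+365 (one year) → Oct 15, 2085 (2462 left).
+365 (one year) → Oct 15, 2086 (2097 left).
+365 (one year) → Oct 15, 2087 (1732 left).
+366 (one year; includes Feb 29, 2088) → Oct 15, 2088 (1366 left).
+365 (one year) → Oct 15, 2089 (1001 left).
+365 (one year) → Oct 15, 2090 (636 left).
+365 (one year) → Oct 15, 2091 (271 left).
Oct has 31 days: +17 → Nov 1, 2091 (254 left).
Nov has 30 days: +30 → Dec 1, 2091 (224 left).
Dec has 31 days: +31 → Jan 1, 2092 (193 left).
Jan has 31 days: +31 → Feb 1, 2092 (162 left).
Feb has 29 days: +29 → Mar 1, 2092 (133 left).
Mar has 31 days: +31 → Apr 1, 2092 (102 left).
Apr has 30 days: +30 → May 1, 2092 (72 left).
May has 31 days: +31 → Jun 1, 2092 (41 left).
Jun has 30 days: +30 → Jul 1, 2092 (11 left).
+11 → Jul 12, 2092.

July 12, 2092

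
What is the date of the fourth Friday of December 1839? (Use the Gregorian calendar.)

December 1, 1839 is a Sunday.
The first Friday is therefore December 6 (5 days later).
The fourth Friday is 6 + 3×7 = December 27.

December 27, 1839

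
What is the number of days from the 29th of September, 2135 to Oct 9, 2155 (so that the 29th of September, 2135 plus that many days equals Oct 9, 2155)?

7315

Sep 29, 2135 → Sep 29, 2136: 366 days (Feb 29, 2136 is in that span).
Sep 29, 2136 → Sep 29, 2137: 365 days.
Sep 29, 2137 → Sep 29, 2138: 365 days.
Sep 29, 2138 → Sep 29, 2139: 365 days.
Sep 29, 2139 → Sep 29, 2140: 366 days (Feb 29, 2140 is in that span).
Sep 29, 2140 → Sep 29, 2141: 365 days.
Sep 29, 2141 → Sep 29, 2142: 365 days.
Sep 29, 2142 → Sep 29, 2143: 365 days.
Sep 29, 2143 → Sep 29, 2144: 366 days (Feb 29, 2144 is in that span).
Sep 29, 2144 → Sep 29, 2145: 365 days.
Sep 29, 2145 → Sep 29, 2146: 365 days.
Sep 29, 2146 → Sep 29, 2147: 365 days.
Sep 29, 2147 → Sep 29, 2148: 366 days (Feb 29, 2148 is in that span).
Sep 29, 2148 → Sep 29, 2149: 365 days.
Sep 29, 2149 → Sep 29, 2150: 365 days.
Sep 29, 2150 → Sep 29, 2151: 365 days.
Sep 29, 2151 → Sep 29, 2152: 366 days (Feb 29, 2152 is in that span).
Sep 29, 2152 → Sep 29, 2153: 365 days.
Sep 29, 2153 → Sep 29, 2154: 365 days.
Sep 29, 2154 → Oct 29, 2154: 30 days (September has 30).
Oct 29, 2154 → Nov 29, 2154: 31 days (October has 31).
Nov 29, 2154 → Dec 29, 2154: 30 days (November has 30).
Dec 29, 2154 → Jan 29, 2155: 31 days (December has 31).
Jan 29, 2155 → Feb 28, 2155: 30 days (January has 31).
Feb 28, 2155 → Mar 28, 2155: 28 days (February has 28).
Mar 28, 2155 → Apr 28, 2155: 31 days (March has 31).
Apr 28, 2155 → May 28, 2155: 30 days (April has 30).
May 28, 2155 → Jun 28, 2155: 31 days (May has 31).
Jun 28, 2155 → Jul 28, 2155: 30 days (June has 30).
Jul 28, 2155 → Aug 28, 2155: 31 days (July has 31).
Aug 28, 2155 → Sep 28, 2155: 31 days (August has 31).
Sep 28, 2155 → Oct 9, 2155: 11 days.
Total: 7315 days.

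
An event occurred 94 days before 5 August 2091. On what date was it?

May 3, 2091

−5 → Jul 31, 2091 (end of Jul, 31 days; 89 left).
−31 → Jun 30, 2091 (end of Jun, 30 days; 58 left).
−30 → May 31, 2091 (end of May, 31 days; 28 left).
−28 → May 3, 2091.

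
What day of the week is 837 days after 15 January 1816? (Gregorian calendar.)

Friday

First find the weekday of Jan 15, 1816. Doomsday rule: the anchor day for the 1800s is Friday. For year 16: 16÷12 = 1 r 4, and 4÷4 = 1, so 1+4+1 = 6.
Friday + 6 ≡ Thursday — that's 1816's doomsday.
In January the doomsday date is Jan 4 (1816 is a leap year (divisible by 4)).
Jan 15 is 11 days after Jan 4; 11 mod 7 = 4, so Thursday + 4 = Monday.
837 mod 7 = 4, so 837 days after a Monday is Monday + 4 = Friday.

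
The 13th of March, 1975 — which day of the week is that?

Thursday

Doomsday rule: the anchor day for the 1900s is Wednesday. For year 75: 75÷12 = 6 r 3, and 3÷4 = 0, so 6+3+0 = 9.
Wednesday + 9 ≡ Friday — that's 1975's doomsday.
In March the doomsday date is Mar 14.
Mar 13 is 1 day before Mar 14; 1 mod 7 = 1, so Friday − 1 = Thursday.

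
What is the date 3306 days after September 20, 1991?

October 8, 2000

+366 (one year; includes Feb 29, 1992) → Sep 20, 1992 (2940 left).
+365 (one year) → Sep 20, 1993 (2575 left).
+365 (one year) → Sep 20, 1994 (2210 left).
+365 (one year) → Sep 20, 1995 (1845 left).
+366 (one year; includes Feb 29, 1996) → Sep 20, 1996 (1479 left).
+365 (one year) → Sep 20, 1997 (1114 left).
+365 (one year) → Sep 20, 1998 (749 left).
+365 (one year) → Sep 20, 1999 (384 left).
Sep has 30 days: +11 → Oct 1, 1999 (373 left).
Oct has 31 days: +31 → Nov 1, 1999 (342 left).
Nov has 30 days: +30 → Dec 1, 1999 (312 left).
Dec has 31 days: +31 → Jan 1, 2000 (281 left).
Jan has 31 days: +31 → Feb 1, 2000 (250 left).
Feb has 29 days: +29 → Mar 1, 2000 (221 left).
Mar has 31 days: +31 → Apr 1, 2000 (190 left).
Apr has 30 days: +30 → May 1, 2000 (160 left).
May has 31 days: +31 → Jun 1, 2000 (129 left).
Jun has 30 days: +30 → Jul 1, 2000 (99 left).
Jul has 31 days: +31 → Aug 1, 2000 (68 left).
Aug has 31 days: +31 → Sep 1, 2000 (37 left).
Sep has 30 days: +30 → Oct 1, 2000 (7 left).
+7 → Oct 8, 2000.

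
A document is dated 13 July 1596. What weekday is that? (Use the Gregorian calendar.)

Saturday

Doomsday rule: the anchor day for the 1500s is Wednesday. For year 96: 96÷12 = 8 r 0, and 0÷4 = 0, so 8+0+0 = 8.
Wednesday + 8 ≡ Thursday — that's 1596's doomsday.
In July the doomsday date is Jul 11.
Jul 13 is 2 days after Jul 11; 2 mod 7 = 2, so Thursday + 2 = Saturday.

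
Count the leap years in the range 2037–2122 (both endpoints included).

Multiples of 4 in [2037,2122]: 21.
Of those, multiples of 100: 1 (not leap unless ÷400).
Multiples of 400: 0.
Leap years = 21 − 1 + 0 = 20.

20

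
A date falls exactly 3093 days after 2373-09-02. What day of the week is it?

Saturday

First find the weekday of Sep 2, 2373. Doomsday rule: the anchor day for the 2300s is Wednesday. For year 73: 73÷12 = 6 r 1, and 1÷4 = 0, so 6+1+0 = 7.
Wednesday + 7 ≡ Wednesday — that's 2373's doomsday.
In September the doomsday date is Sep 5.
Sep 2 is 3 days before Sep 5; 3 mod 7 = 3, so Wednesday − 3 = Sunday.
3093 mod 7 = 6, so 3093 days after a Sunday is Sunday + 6 = Saturday.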